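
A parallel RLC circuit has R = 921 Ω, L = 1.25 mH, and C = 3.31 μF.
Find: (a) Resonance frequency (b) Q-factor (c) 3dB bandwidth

Step 1 — Resonance: ω₀ = 1/√(LC) = 1/√(0.00125·3.31e-06) = 1.555e+04 rad/s.
Step 2 — f₀ = ω₀/(2π) = 2474 Hz.
Step 3 — Parallel Q: Q = R/(ω₀L) = 921/(1.555e+04·0.00125) = 47.39.
Step 4 — Bandwidth: Δω = ω₀/Q = 328 rad/s; BW = Δω/(2π) = 52.21 Hz.

(a) f₀ = 2474 Hz  (b) Q = 47.39  (c) BW = 52.21 Hz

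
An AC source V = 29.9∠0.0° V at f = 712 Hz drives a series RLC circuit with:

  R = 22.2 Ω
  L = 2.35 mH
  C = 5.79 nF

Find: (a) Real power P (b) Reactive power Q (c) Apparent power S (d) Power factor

Step 1 — Angular frequency: ω = 2π·f = 2π·712 = 4474 rad/s.
Step 2 — Component impedances:
  R: Z = R = 22.2 Ω
  L: Z = jωL = j·4474·0.00235 = 0 + j10.51 Ω
  C: Z = 1/(jωC) = -j/(ω·C) = 0 - j3.861e+04 Ω
Step 3 — Series combination: Z_total = R + L + C = 22.2 - j3.86e+04 Ω = 3.86e+04∠-90.0° Ω.
Step 4 — Source phasor: V = 29.9∠0.0° V = 29.9 V.
Step 5 — Current: I = V / Z = 4.456e-07 + j0.0007747 A = 0.0007747∠90.0° A.
Step 6 — Complex power: S = V·I* = 1.332e-05 - j0.02316 VA.
Step 7 — Real power: P = Re(S) = 1.332e-05 W.
Step 8 — Reactive power: Q = Im(S) = -0.02316 VAR.
Step 9 — Apparent power: |S| = 0.02316 VA.
Step 10 — Power factor: PF = P/|S| = 0.0005752 (leading).

(a) P = 1.332e-05 W  (b) Q = -0.02316 VAR  (c) S = 0.02316 VA  (d) PF = 0.0005752 (leading)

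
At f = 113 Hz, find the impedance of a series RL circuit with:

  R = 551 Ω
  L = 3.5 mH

Step 1 — Angular frequency: ω = 2π·f = 2π·113 = 710 rad/s.
Step 2 — Component impedances:
  R: Z = R = 551 Ω
  L: Z = jωL = j·710·0.0035 = 0 + j2.485 Ω
Step 3 — Series combination: Z_total = R + L = 551 + j2.485 Ω = 551∠0.3° Ω.

Z = 551 + j2.485 Ω = 551∠0.3° Ω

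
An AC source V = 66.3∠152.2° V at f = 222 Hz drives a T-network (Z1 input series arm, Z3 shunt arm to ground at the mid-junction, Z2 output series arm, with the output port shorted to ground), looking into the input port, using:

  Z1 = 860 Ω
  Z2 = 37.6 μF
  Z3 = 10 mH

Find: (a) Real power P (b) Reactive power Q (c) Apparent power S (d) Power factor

Step 1 — Angular frequency: ω = 2π·f = 2π·222 = 1395 rad/s.
Step 2 — Component impedances:
  Z1: Z = R = 860 Ω
  Z2: Z = 1/(jωC) = -j/(ω·C) = 0 - j19.07 Ω
  Z3: Z = jωL = j·1395·0.01 = 0 + j13.95 Ω
Step 3 — With the output port shorted to ground, the output series arm Z2 runs from the junction to ground; the shunt arm Z3 also runs from the junction to ground. They appear in parallel: Z3 || Z2 = 0 + j51.96 Ω.
Step 4 — Series with input arm Z1: Z_in = Z1 + (Z3 || Z2) = 860 + j51.96 Ω = 861.6∠3.5° Ω.
Step 5 — Source phasor: V = 66.3∠152.2° V = -58.65 + j30.92 V.
Step 6 — Current: I = V / Z = -0.06578 + j0.03993 A = 0.07695∠148.7° A.
Step 7 — Complex power: S = V·I* = 5.093 + j0.3077 VA.
Step 8 — Real power: P = Re(S) = 5.093 W.
Step 9 — Reactive power: Q = Im(S) = 0.3077 VAR.
Step 10 — Apparent power: |S| = 5.102 VA.
Step 11 — Power factor: PF = P/|S| = 0.9982 (lagging).

(a) P = 5.093 W  (b) Q = 0.3077 VAR  (c) S = 5.102 VA  (d) PF = 0.9982 (lagging)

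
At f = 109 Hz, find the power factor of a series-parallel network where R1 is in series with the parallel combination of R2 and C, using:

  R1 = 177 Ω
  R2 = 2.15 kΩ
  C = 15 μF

Step 1 — Angular frequency: ω = 2π·f = 2π·109 = 684.9 rad/s.
Step 2 — Component impedances:
  R1: Z = R = 177 Ω
  R2: Z = R = 2150 Ω
  C: Z = 1/(jωC) = -j/(ω·C) = 0 - j97.34 Ω
Step 3 — Parallel branch: R2 || C = 1/(1/R2 + 1/C) = 4.398 - j97.14 Ω.
Step 4 — Series with R1: Z_total = R1 + (R2 || C) = 181.4 - j97.14 Ω = 205.8∠-28.2° Ω.
Step 5 — Power factor: PF = cos(φ) = Re(Z)/|Z| = 181.398/205.772 = 0.8815.
Step 6 — Type: Im(Z) = -97.14 ⇒ leading (phase φ = -28.2°).

PF = 0.8815 (leading, φ = -28.2°)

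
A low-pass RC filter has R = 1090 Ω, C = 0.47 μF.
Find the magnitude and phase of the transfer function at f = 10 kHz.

Step 1 — Angular frequency: ω = 2π·1e+04 = 6.283e+04 rad/s.
Step 2 — Transfer function: H(jω) = 1/(1 + jωRC).
Step 3 — Denominator: 1 + jωRC = 1 + j·6.283e+04·1090·4.7e-07 = 1 + j32.19.
Step 4 — H = 0.0009642 - j0.03104.
Step 5 — Magnitude: |H| = 0.03105 (-30.2 dB); phase: φ = -88.2°.

|H| = 0.03105 (-30.2 dB), φ = -88.2°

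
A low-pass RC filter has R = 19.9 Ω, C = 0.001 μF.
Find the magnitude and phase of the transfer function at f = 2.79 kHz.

Step 1 — Angular frequency: ω = 2π·2790 = 1.753e+04 rad/s.
Step 2 — Transfer function: H(jω) = 1/(1 + jωRC).
Step 3 — Denominator: 1 + jωRC = 1 + j·1.753e+04·19.9·1e-09 = 1 + j0.0003488.
Step 4 — H = 1 - j0.0003488.
Step 5 — Magnitude: |H| = 1 (-0.0 dB); phase: φ = -0.0°.

|H| = 1 (-0.0 dB), φ = -0.0°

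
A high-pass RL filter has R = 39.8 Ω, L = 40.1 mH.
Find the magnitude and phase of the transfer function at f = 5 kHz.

Step 1 — Angular frequency: ω = 2π·5000 = 3.142e+04 rad/s.
Step 2 — Transfer function: H(jω) = jωL/(R + jωL).
Step 3 — Numerator jωL = j·1260; denominator R + jωL = 39.8 + j1260.
Step 4 — H = 0.999 + j0.03156.
Step 5 — Magnitude: |H| = 0.9995 (-0.0 dB); phase: φ = 1.8°.

|H| = 0.9995 (-0.0 dB), φ = 1.8°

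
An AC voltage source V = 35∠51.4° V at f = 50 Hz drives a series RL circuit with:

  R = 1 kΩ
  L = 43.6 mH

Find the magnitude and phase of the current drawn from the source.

Step 1 — Angular frequency: ω = 2π·f = 2π·50 = 314.2 rad/s.
Step 2 — Component impedances:
  R: Z = R = 1000 Ω
  L: Z = jωL = j·314.2·0.0436 = 0 + j13.7 Ω
Step 3 — Series combination: Z_total = R + L = 1000 + j13.7 Ω = 1000∠0.8° Ω.
Step 4 — Source phasor: V = 35∠51.4° V = 21.84 + j27.35 V.
Step 5 — Ohm's law: I = V / Z_total = (21.84 + j27.35) / (1000 + j13.7) = 0.02221 + j0.02705 A.
Step 6 — Convert to polar: |I| = 0.035 A, ∠I = 50.6°.

I = 0.035∠50.6° A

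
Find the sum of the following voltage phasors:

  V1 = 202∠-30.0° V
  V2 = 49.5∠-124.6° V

Step 1 — Convert each phasor to rectangular form:
  V1 = 202·(cos(-30.0°) + j·sin(-30.0°)) = 174.9 - j101 V
  V2 = 49.5·(cos(-124.6°) + j·sin(-124.6°)) = -28.11 - j40.75 V
Step 2 — Sum components: V_total = 146.8 - j141.7 V.
Step 3 — Convert to polar: |V_total| = 204.1 V, ∠V_total = -44.0°.

V_total = 204.1∠-44.0° V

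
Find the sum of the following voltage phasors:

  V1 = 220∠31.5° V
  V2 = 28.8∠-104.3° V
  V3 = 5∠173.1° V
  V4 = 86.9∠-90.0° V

Step 1 — Convert each phasor to rectangular form:
  V1 = 220·(cos(31.5°) + j·sin(31.5°)) = 187.6 + j114.9 V
  V2 = 28.8·(cos(-104.3°) + j·sin(-104.3°)) = -7.114 - j27.91 V
  V3 = 5·(cos(173.1°) + j·sin(173.1°)) = -4.964 + j0.6007 V
  V4 = 86.9·(cos(-90.0°) + j·sin(-90.0°)) = 0 - j86.9 V
Step 2 — Sum components: V_total = 175.5 + j0.7427 V.
Step 3 — Convert to polar: |V_total| = 175.5 V, ∠V_total = 0.2°.

V_total = 175.5∠0.2° V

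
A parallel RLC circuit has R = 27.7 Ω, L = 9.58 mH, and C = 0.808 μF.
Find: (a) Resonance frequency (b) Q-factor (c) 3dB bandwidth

Step 1 — Resonance: ω₀ = 1/√(LC) = 1/√(0.00958·8.08e-07) = 1.137e+04 rad/s.
Step 2 — f₀ = ω₀/(2π) = 1809 Hz.
Step 3 — Parallel Q: Q = R/(ω₀L) = 27.7/(1.137e+04·0.00958) = 0.2544.
Step 4 — Bandwidth: Δω = ω₀/Q = 4.468e+04 rad/s; BW = Δω/(2π) = 7111 Hz.

(a) f₀ = 1809 Hz  (b) Q = 0.2544  (c) BW = 7111 Hz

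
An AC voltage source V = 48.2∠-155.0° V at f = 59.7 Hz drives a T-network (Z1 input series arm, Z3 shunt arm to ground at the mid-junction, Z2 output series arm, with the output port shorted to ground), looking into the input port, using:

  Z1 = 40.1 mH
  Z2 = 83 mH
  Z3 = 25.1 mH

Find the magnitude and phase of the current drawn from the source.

Step 1 — Angular frequency: ω = 2π·f = 2π·59.7 = 375.1 rad/s.
Step 2 — Component impedances:
  Z1: Z = jωL = j·375.1·0.0401 = 0 + j15.04 Ω
  Z2: Z = jωL = j·375.1·0.083 = 0 + j31.13 Ω
  Z3: Z = jωL = j·375.1·0.0251 = 0 + j9.415 Ω
Step 3 — With the output port shorted to ground, the output series arm Z2 runs from the junction to ground; the shunt arm Z3 also runs from the junction to ground. They appear in parallel: Z3 || Z2 = 0 + j7.229 Ω.
Step 4 — Series with input arm Z1: Z_in = Z1 + (Z3 || Z2) = 0 + j22.27 Ω = 22.27∠90.0° Ω.
Step 5 — Source phasor: V = 48.2∠-155.0° V = -43.68 - j20.37 V.
Step 6 — Ohm's law: I = V / Z_total = (-43.68 - j20.37) / (0 + j22.27) = -0.9147 + j1.961 A.
Step 7 — Convert to polar: |I| = 2.164 A, ∠I = 115.0°.

I = 2.164∠115.0° A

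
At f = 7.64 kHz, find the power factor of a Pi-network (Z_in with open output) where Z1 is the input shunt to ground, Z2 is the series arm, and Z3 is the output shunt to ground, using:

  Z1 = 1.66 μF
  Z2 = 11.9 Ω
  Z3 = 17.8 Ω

Step 1 — Angular frequency: ω = 2π·f = 2π·7640 = 4.8e+04 rad/s.
Step 2 — Component impedances:
  Z1: Z = 1/(jωC) = -j/(ω·C) = 0 - j12.55 Ω
  Z2: Z = R = 11.9 Ω
  Z3: Z = R = 17.8 Ω
Step 3 — With open output, the series arm Z2 and the output shunt Z3 appear in series to ground: Z2 + Z3 = 29.7 Ω.
Step 4 — Parallel with input shunt Z1: Z_in = Z1 || (Z2 + Z3) = 4.499 - j10.65 Ω = 11.56∠-67.1° Ω.
Step 5 — Power factor: PF = cos(φ) = Re(Z)/|Z| = 4.499/11.56 = 0.3892.
Step 6 — Type: Im(Z) = -10.65 ⇒ leading (phase φ = -67.1°).

PF = 0.3892 (leading, φ = -67.1°)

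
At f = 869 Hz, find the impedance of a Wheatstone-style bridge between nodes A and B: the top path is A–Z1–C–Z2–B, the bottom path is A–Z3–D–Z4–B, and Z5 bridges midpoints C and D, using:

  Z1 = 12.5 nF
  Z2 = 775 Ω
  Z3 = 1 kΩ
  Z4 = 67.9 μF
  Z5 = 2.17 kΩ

Step 1 — Angular frequency: ω = 2π·f = 2π·869 = 5460 rad/s.
Step 2 — Component impedances:
  Z1: Z = 1/(jωC) = -j/(ω·C) = 0 - j1.465e+04 Ω
  Z2: Z = R = 775 Ω
  Z3: Z = R = 1000 Ω
  Z4: Z = 1/(jωC) = -j/(ω·C) = 0 - j2.697 Ω
  Z5: Z = R = 2170 Ω
Step 3 — Bridge requires nodal analysis (the Z5 bridge couples midpoints C and D, so the two paths cannot be reduced to a simple series/parallel combination). Setting node B to ground and injecting 1 A at node A, the 3-node admittance system at A, C, D solves to V_A = Z_AB = 992.5 - j70.14 Ω = 995∠-4.0° Ω.

Z = 992.5 - j70.14 Ω = 995∠-4.0° Ω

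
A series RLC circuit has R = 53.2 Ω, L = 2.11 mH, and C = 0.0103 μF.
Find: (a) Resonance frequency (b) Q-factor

Step 1 — Resonance condition Im(Z)=0 gives ω₀ = 1/√(LC).
Step 2 — ω₀ = 1/√(0.00211·1.03e-08) = 2.145e+05 rad/s.
Step 3 — f₀ = ω₀/(2π) = 3.414e+04 Hz.
Step 4 — Series Q: Q = ω₀L/R = 2.145e+05·0.00211/53.2 = 8.508.

(a) f₀ = 3.414e+04 Hz  (b) Q = 8.508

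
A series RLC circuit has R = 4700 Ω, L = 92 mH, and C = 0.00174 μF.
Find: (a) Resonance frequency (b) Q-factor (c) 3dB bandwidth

Step 1 — Resonance: ω₀ = 1/√(LC) = 1/√(0.092·1.74e-09) = 7.904e+04 rad/s.
Step 2 — f₀ = ω₀/(2π) = 1.258e+04 Hz.
Step 3 — Series Q: Q = ω₀L/R = 7.904e+04·0.092/4700 = 1.547.
Step 4 — Bandwidth: Δω = ω₀/Q = 5.109e+04 rad/s; BW = Δω/(2π) = 8131 Hz.

(a) f₀ = 1.258e+04 Hz  (b) Q = 1.547  (c) BW = 8131 Hz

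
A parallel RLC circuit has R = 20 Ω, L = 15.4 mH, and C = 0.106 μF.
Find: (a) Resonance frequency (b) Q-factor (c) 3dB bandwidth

Step 1 — Resonance: ω₀ = 1/√(LC) = 1/√(0.0154·1.06e-07) = 2.475e+04 rad/s.
Step 2 — f₀ = ω₀/(2π) = 3939 Hz.
Step 3 — Parallel Q: Q = R/(ω₀L) = 20/(2.475e+04·0.0154) = 0.05247.
Step 4 — Bandwidth: Δω = ω₀/Q = 4.717e+05 rad/s; BW = Δω/(2π) = 7.507e+04 Hz.

(a) f₀ = 3939 Hz  (b) Q = 0.05247  (c) BW = 7.507e+04 Hz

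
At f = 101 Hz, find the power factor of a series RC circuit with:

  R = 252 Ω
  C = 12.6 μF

Step 1 — Angular frequency: ω = 2π·f = 2π·101 = 634.6 rad/s.
Step 2 — Component impedances:
  R: Z = R = 252 Ω
  C: Z = 1/(jωC) = -j/(ω·C) = 0 - j125.1 Ω
Step 3 — Series combination: Z_total = R + C = 252 - j125.1 Ω = 281.3∠-26.4° Ω.
Step 4 — Power factor: PF = cos(φ) = Re(Z)/|Z| = 252/281.3 = 0.8958.
Step 5 — Type: Im(Z) = -125.1 ⇒ leading (phase φ = -26.4°).

PF = 0.8958 (leading, φ = -26.4°)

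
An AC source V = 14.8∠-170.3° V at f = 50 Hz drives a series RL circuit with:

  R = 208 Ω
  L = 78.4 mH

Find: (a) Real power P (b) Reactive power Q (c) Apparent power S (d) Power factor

Step 1 — Angular frequency: ω = 2π·f = 2π·50 = 314.2 rad/s.
Step 2 — Component impedances:
  R: Z = R = 208 Ω
  L: Z = jωL = j·314.2·0.0784 = 0 + j24.63 Ω
Step 3 — Series combination: Z_total = R + L = 208 + j24.63 Ω = 209.5∠6.8° Ω.
Step 4 — Source phasor: V = 14.8∠-170.3° V = -14.59 - j2.494 V.
Step 5 — Current: I = V / Z = -0.07057 - j0.003633 A = 0.07066∠-177.1° A.
Step 6 — Complex power: S = V·I* = 1.039 + j0.123 VA.
Step 7 — Real power: P = Re(S) = 1.039 W.
Step 8 — Reactive power: Q = Im(S) = 0.123 VAR.
Step 9 — Apparent power: |S| = 1.046 VA.
Step 10 — Power factor: PF = P/|S| = 0.9931 (lagging).

(a) P = 1.039 W  (b) Q = 0.123 VAR  (c) S = 1.046 VA  (d) PF = 0.9931 (lagging)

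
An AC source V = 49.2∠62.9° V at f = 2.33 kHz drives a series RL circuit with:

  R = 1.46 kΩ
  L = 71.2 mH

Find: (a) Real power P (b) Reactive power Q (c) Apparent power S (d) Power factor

Step 1 — Angular frequency: ω = 2π·f = 2π·2330 = 1.464e+04 rad/s.
Step 2 — Component impedances:
  R: Z = R = 1460 Ω
  L: Z = jωL = j·1.464e+04·0.0712 = 0 + j1042 Ω
Step 3 — Series combination: Z_total = R + L = 1460 + j1042 Ω = 1794∠35.5° Ω.
Step 4 — Source phasor: V = 49.2∠62.9° V = 22.41 + j43.8 V.
Step 5 — Current: I = V / Z = 0.02435 + j0.01261 A = 0.02743∠27.4° A.
Step 6 — Complex power: S = V·I* = 1.098 + j0.7841 VA.
Step 7 — Real power: P = Re(S) = 1.098 W.
Step 8 — Reactive power: Q = Im(S) = 0.7841 VAR.
Step 9 — Apparent power: |S| = 1.349 VA.
Step 10 — Power factor: PF = P/|S| = 0.8139 (lagging).

(a) P = 1.098 W  (b) Q = 0.7841 VAR  (c) S = 1.349 VA  (d) PF = 0.8139 (lagging)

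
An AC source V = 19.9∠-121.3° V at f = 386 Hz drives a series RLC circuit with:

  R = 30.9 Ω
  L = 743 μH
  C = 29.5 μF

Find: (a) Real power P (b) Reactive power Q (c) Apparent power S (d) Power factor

Step 1 — Angular frequency: ω = 2π·f = 2π·386 = 2425 rad/s.
Step 2 — Component impedances:
  R: Z = R = 30.9 Ω
  L: Z = jωL = j·2425·0.000743 = 0 + j1.802 Ω
  C: Z = 1/(jωC) = -j/(ω·C) = 0 - j13.98 Ω
Step 3 — Series combination: Z_total = R + L + C = 30.9 - j12.17 Ω = 33.21∠-21.5° Ω.
Step 4 — Source phasor: V = 19.9∠-121.3° V = -10.34 - j17 V.
Step 5 — Current: I = V / Z = -0.1019 - j0.5904 A = 0.5992∠-99.8° A.
Step 6 — Complex power: S = V·I* = 11.09 - j4.371 VA.
Step 7 — Real power: P = Re(S) = 11.09 W.
Step 8 — Reactive power: Q = Im(S) = -4.371 VAR.
Step 9 — Apparent power: |S| = 11.92 VA.
Step 10 — Power factor: PF = P/|S| = 0.9304 (leading).

(a) P = 11.09 W  (b) Q = -4.371 VAR  (c) S = 11.92 VA  (d) PF = 0.9304 (leading)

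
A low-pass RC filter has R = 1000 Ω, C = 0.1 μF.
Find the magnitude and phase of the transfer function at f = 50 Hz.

Step 1 — Angular frequency: ω = 2π·50 = 314.2 rad/s.
Step 2 — Transfer function: H(jω) = 1/(1 + jωRC).
Step 3 — Denominator: 1 + jωRC = 1 + j·314.2·1000·1e-07 = 1 + j0.03142.
Step 4 — H = 0.999 - j0.03138.
Step 5 — Magnitude: |H| = 0.9995 (-0.0 dB); phase: φ = -1.8°.

|H| = 0.9995 (-0.0 dB), φ = -1.8°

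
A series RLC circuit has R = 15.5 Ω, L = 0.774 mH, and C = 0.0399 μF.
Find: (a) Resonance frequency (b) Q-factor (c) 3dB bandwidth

Step 1 — Resonance condition Im(Z)=0 gives ω₀ = 1/√(LC).
Step 2 — ω₀ = 1/√(0.000774·3.99e-08) = 1.799e+05 rad/s.
Step 3 — f₀ = ω₀/(2π) = 2.864e+04 Hz.
Step 4 — Series Q: Q = ω₀L/R = 1.799e+05·0.000774/15.5 = 8.986.
Step 5 — 3dB bandwidth: Δω = ω₀/Q = 2.003e+04 rad/s; BW = Δω/(2π) = 3187 Hz.

(a) f₀ = 2.864e+04 Hz  (b) Q = 8.986  (c) BW = 3187 Hz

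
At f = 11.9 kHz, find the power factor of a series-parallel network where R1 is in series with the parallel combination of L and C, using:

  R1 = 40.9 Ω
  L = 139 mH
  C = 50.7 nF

Step 1 — Angular frequency: ω = 2π·f = 2π·1.19e+04 = 7.477e+04 rad/s.
Step 2 — Component impedances:
  R1: Z = R = 40.9 Ω
  L: Z = jωL = j·7.477e+04·0.139 = 0 + j1.039e+04 Ω
  C: Z = 1/(jωC) = -j/(ω·C) = 0 - j263.8 Ω
Step 3 — Parallel branch: L || C = 1/(1/L + 1/C) = 0 - j270.7 Ω.
Step 4 — Series with R1: Z_total = R1 + (L || C) = 40.9 - j270.7 Ω = 273.7∠-81.4° Ω.
Step 5 — Power factor: PF = cos(φ) = Re(Z)/|Z| = 40.9/273.7 = 0.1494.
Step 6 — Type: Im(Z) = -270.7 ⇒ leading (phase φ = -81.4°).

PF = 0.1494 (leading, φ = -81.4°)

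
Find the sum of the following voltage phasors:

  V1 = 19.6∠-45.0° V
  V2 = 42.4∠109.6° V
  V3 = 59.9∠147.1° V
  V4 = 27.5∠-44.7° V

Step 1 — Convert each phasor to rectangular form:
  V1 = 19.6·(cos(-45.0°) + j·sin(-45.0°)) = 13.86 - j13.86 V
  V2 = 42.4·(cos(109.6°) + j·sin(109.6°)) = -14.22 + j39.94 V
  V3 = 59.9·(cos(147.1°) + j·sin(147.1°)) = -50.29 + j32.54 V
  V4 = 27.5·(cos(-44.7°) + j·sin(-44.7°)) = 19.55 - j19.34 V
Step 2 — Sum components: V_total = -31.11 + j39.28 V.
Step 3 — Convert to polar: |V_total| = 50.1 V, ∠V_total = 128.4°.

V_total = 50.1∠128.4° V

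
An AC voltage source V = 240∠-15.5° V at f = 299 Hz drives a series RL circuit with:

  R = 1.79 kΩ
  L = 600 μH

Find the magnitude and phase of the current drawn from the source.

Step 1 — Angular frequency: ω = 2π·f = 2π·299 = 1879 rad/s.
Step 2 — Component impedances:
  R: Z = R = 1790 Ω
  L: Z = jωL = j·1879·0.0006 = 0 + j1.127 Ω
Step 3 — Series combination: Z_total = R + L = 1790 + j1.127 Ω = 1790∠0.0° Ω.
Step 4 — Source phasor: V = 240∠-15.5° V = 231.3 - j64.14 V.
Step 5 — Ohm's law: I = V / Z_total = (231.3 - j64.14) / (1790 + j1.127) = 0.1292 - j0.03591 A.
Step 6 — Convert to polar: |I| = 0.1341 A, ∠I = -15.5°.

I = 0.1341∠-15.5° A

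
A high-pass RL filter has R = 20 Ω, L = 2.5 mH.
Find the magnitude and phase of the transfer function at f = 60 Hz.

Step 1 — Angular frequency: ω = 2π·60 = 377 rad/s.
Step 2 — Transfer function: H(jω) = jωL/(R + jωL).
Step 3 — Numerator jωL = j·0.9425; denominator R + jωL = 20 + j0.9425.
Step 4 — H = 0.002216 + j0.04702.
Step 5 — Magnitude: |H| = 0.04707 (-26.5 dB); phase: φ = 87.3°.

|H| = 0.04707 (-26.5 dB), φ = 87.3°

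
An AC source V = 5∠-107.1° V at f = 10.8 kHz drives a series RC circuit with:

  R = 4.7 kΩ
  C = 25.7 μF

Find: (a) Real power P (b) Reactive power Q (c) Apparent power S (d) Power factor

Step 1 — Angular frequency: ω = 2π·f = 2π·1.08e+04 = 6.786e+04 rad/s.
Step 2 — Component impedances:
  R: Z = R = 4700 Ω
  C: Z = 1/(jωC) = -j/(ω·C) = 0 - j0.5734 Ω
Step 3 — Series combination: Z_total = R + C = 4700 - j0.5734 Ω = 4700∠-0.0° Ω.
Step 4 — Source phasor: V = 5∠-107.1° V = -1.47 - j4.779 V.
Step 5 — Current: I = V / Z = -0.0003127 - j0.001017 A = 0.001064∠-107.1° A.
Step 6 — Complex power: S = V·I* = 0.005319 - j6.489e-07 VA.
Step 7 — Real power: P = Re(S) = 0.005319 W.
Step 8 — Reactive power: Q = Im(S) = -6.489e-07 VAR.
Step 9 — Apparent power: |S| = 0.005319 VA.
Step 10 — Power factor: PF = P/|S| = 1 (leading).

(a) P = 0.005319 W  (b) Q = -6.489e-07 VAR  (c) S = 0.005319 VA  (d) PF = 1 (leading)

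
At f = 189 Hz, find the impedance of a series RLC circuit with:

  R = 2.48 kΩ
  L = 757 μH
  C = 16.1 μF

Step 1 — Angular frequency: ω = 2π·f = 2π·189 = 1188 rad/s.
Step 2 — Component impedances:
  R: Z = R = 2480 Ω
  L: Z = jωL = j·1188·0.000757 = 0 + j0.899 Ω
  C: Z = 1/(jωC) = -j/(ω·C) = 0 - j52.3 Ω
Step 3 — Series combination: Z_total = R + L + C = 2480 - j51.4 Ω = 2481∠-1.2° Ω.

Z = 2480 - j51.4 Ω = 2481∠-1.2° Ω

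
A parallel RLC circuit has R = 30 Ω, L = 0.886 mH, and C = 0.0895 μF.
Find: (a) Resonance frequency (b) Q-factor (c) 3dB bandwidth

Step 1 — Resonance: ω₀ = 1/√(LC) = 1/√(0.000886·8.95e-08) = 1.123e+05 rad/s.
Step 2 — f₀ = ω₀/(2π) = 1.787e+04 Hz.
Step 3 — Parallel Q: Q = R/(ω₀L) = 30/(1.123e+05·0.000886) = 0.3015.
Step 4 — Bandwidth: Δω = ω₀/Q = 3.724e+05 rad/s; BW = Δω/(2π) = 5.928e+04 Hz.

(a) f₀ = 1.787e+04 Hz  (b) Q = 0.3015  (c) BW = 5.928e+04 Hz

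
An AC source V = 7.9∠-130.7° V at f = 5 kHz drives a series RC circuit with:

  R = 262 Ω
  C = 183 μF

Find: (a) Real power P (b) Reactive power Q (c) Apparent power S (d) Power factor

Step 1 — Angular frequency: ω = 2π·f = 2π·5000 = 3.142e+04 rad/s.
Step 2 — Component impedances:
  R: Z = R = 262 Ω
  C: Z = 1/(jωC) = -j/(ω·C) = 0 - j0.1739 Ω
Step 3 — Series combination: Z_total = R + C = 262 - j0.1739 Ω = 262∠-0.0° Ω.
Step 4 — Source phasor: V = 7.9∠-130.7° V = -5.152 - j5.989 V.
Step 5 — Current: I = V / Z = -0.01965 - j0.02287 A = 0.03015∠-130.7° A.
Step 6 — Complex power: S = V·I* = 0.2382 - j0.0001581 VA.
Step 7 — Real power: P = Re(S) = 0.2382 W.
Step 8 — Reactive power: Q = Im(S) = -0.0001581 VAR.
Step 9 — Apparent power: |S| = 0.2382 VA.
Step 10 — Power factor: PF = P/|S| = 1 (leading).

(a) P = 0.2382 W  (b) Q = -0.0001581 VAR  (c) S = 0.2382 VA  (d) PF = 1 (leading)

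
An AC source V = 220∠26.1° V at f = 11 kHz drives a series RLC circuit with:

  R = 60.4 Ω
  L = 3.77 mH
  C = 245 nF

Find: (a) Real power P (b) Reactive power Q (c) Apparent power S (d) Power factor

Step 1 — Angular frequency: ω = 2π·f = 2π·1.1e+04 = 6.912e+04 rad/s.
Step 2 — Component impedances:
  R: Z = R = 60.4 Ω
  L: Z = jωL = j·6.912e+04·0.00377 = 0 + j260.6 Ω
  C: Z = 1/(jωC) = -j/(ω·C) = 0 - j59.06 Ω
Step 3 — Series combination: Z_total = R + L + C = 60.4 + j201.5 Ω = 210.4∠73.3° Ω.
Step 4 — Source phasor: V = 220∠26.1° V = 197.6 + j96.79 V.
Step 5 — Current: I = V / Z = 0.7104 - j0.7675 A = 1.046∠-47.2° A.
Step 6 — Complex power: S = V·I* = 66.06 + j220.4 VA.
Step 7 — Real power: P = Re(S) = 66.06 W.
Step 8 — Reactive power: Q = Im(S) = 220.4 VAR.
Step 9 — Apparent power: |S| = 230.1 VA.
Step 10 — Power factor: PF = P/|S| = 0.2871 (lagging).

(a) P = 66.06 W  (b) Q = 220.4 VAR  (c) S = 230.1 VA  (d) PF = 0.2871 (lagging)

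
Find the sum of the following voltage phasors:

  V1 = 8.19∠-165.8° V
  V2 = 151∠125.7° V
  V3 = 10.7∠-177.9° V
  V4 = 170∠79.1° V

Step 1 — Convert each phasor to rectangular form:
  V1 = 8.19·(cos(-165.8°) + j·sin(-165.8°)) = -7.94 - j2.009 V
  V2 = 151·(cos(125.7°) + j·sin(125.7°)) = -88.11 + j122.6 V
  V3 = 10.7·(cos(-177.9°) + j·sin(-177.9°)) = -10.69 - j0.3921 V
  V4 = 170·(cos(79.1°) + j·sin(79.1°)) = 32.15 + j166.9 V
Step 2 — Sum components: V_total = -74.6 + j287.2 V.
Step 3 — Convert to polar: |V_total| = 296.7 V, ∠V_total = 104.6°.

V_total = 296.7∠104.6° V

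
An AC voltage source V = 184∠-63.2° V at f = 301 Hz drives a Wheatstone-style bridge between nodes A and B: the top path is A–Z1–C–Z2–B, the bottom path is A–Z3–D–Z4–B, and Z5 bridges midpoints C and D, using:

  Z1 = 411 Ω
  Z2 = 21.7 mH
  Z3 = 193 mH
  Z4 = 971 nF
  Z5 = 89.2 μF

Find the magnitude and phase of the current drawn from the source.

Step 1 — Angular frequency: ω = 2π·f = 2π·301 = 1891 rad/s.
Step 2 — Component impedances:
  Z1: Z = R = 411 Ω
  Z2: Z = jωL = j·1891·0.0217 = 0 + j41.04 Ω
  Z3: Z = jωL = j·1891·0.193 = 0 + j365 Ω
  Z4: Z = 1/(jωC) = -j/(ω·C) = 0 - j544.5 Ω
  Z5: Z = 1/(jωC) = -j/(ω·C) = 0 - j5.928 Ω
Step 3 — Bridge requires nodal analysis (the Z5 bridge couples midpoints C and D, so the two paths cannot be reduced to a simple series/parallel combination). Setting node B to ground and injecting 1 A at node A, the 3-node admittance system at A, C, D solves to V_A = Z_AB = 177.5 + j247.4 Ω = 304.5∠54.4° Ω.
Step 4 — Source phasor: V = 184∠-63.2° V = 82.96 - j164.2 V.
Step 5 — Ohm's law: I = V / Z_total = (82.96 - j164.2) / (177.5 + j247.4) = -0.2795 - j0.5357 A.
Step 6 — Convert to polar: |I| = 0.6042 A, ∠I = -117.6°.

I = 0.6042∠-117.6° A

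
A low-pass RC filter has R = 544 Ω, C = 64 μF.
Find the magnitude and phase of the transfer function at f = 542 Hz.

Step 1 — Angular frequency: ω = 2π·542 = 3405 rad/s.
Step 2 — Transfer function: H(jω) = 1/(1 + jωRC).
Step 3 — Denominator: 1 + jωRC = 1 + j·3405·544·6.4e-05 = 1 + j118.6.
Step 4 — H = 7.113e-05 - j0.008434.
Step 5 — Magnitude: |H| = 0.008434 (-41.5 dB); phase: φ = -89.5°.

|H| = 0.008434 (-41.5 dB), φ = -89.5°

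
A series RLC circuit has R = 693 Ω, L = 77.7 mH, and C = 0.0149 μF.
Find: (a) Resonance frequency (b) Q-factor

Step 1 — Resonance condition Im(Z)=0 gives ω₀ = 1/√(LC).
Step 2 — ω₀ = 1/√(0.0777·1.49e-08) = 2.939e+04 rad/s.
Step 3 — f₀ = ω₀/(2π) = 4678 Hz.
Step 4 — Series Q: Q = ω₀L/R = 2.939e+04·0.0777/693 = 3.295.

(a) f₀ = 4678 Hz  (b) Q = 3.295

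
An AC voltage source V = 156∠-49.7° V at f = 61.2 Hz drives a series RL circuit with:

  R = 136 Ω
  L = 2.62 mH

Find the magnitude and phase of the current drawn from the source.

Step 1 — Angular frequency: ω = 2π·f = 2π·61.2 = 384.5 rad/s.
Step 2 — Component impedances:
  R: Z = R = 136 Ω
  L: Z = jωL = j·384.5·0.00262 = 0 + j1.007 Ω
Step 3 — Series combination: Z_total = R + L = 136 + j1.007 Ω = 136∠0.4° Ω.
Step 4 — Source phasor: V = 156∠-49.7° V = 100.9 - j119 V.
Step 5 — Ohm's law: I = V / Z_total = (100.9 - j119) / (136 + j1.007) = 0.7354 - j0.8803 A.
Step 6 — Convert to polar: |I| = 1.147 A, ∠I = -50.1°.

I = 1.147∠-50.1° A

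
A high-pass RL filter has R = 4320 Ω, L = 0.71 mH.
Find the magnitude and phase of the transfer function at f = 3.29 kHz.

Step 1 — Angular frequency: ω = 2π·3290 = 2.067e+04 rad/s.
Step 2 — Transfer function: H(jω) = jωL/(R + jωL).
Step 3 — Numerator jωL = j·14.68; denominator R + jωL = 4320 + j14.68.
Step 4 — H = 1.154e-05 + j0.003397.
Step 5 — Magnitude: |H| = 0.003397 (-49.4 dB); phase: φ = 89.8°.

|H| = 0.003397 (-49.4 dB), φ = 89.8°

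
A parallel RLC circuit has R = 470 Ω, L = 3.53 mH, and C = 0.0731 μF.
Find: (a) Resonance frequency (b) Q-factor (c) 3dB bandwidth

Step 1 — Resonance: ω₀ = 1/√(LC) = 1/√(0.00353·7.31e-08) = 6.225e+04 rad/s.
Step 2 — f₀ = ω₀/(2π) = 9908 Hz.
Step 3 — Parallel Q: Q = R/(ω₀L) = 470/(6.225e+04·0.00353) = 2.139.
Step 4 — Bandwidth: Δω = ω₀/Q = 2.911e+04 rad/s; BW = Δω/(2π) = 4632 Hz.

(a) f₀ = 9908 Hz  (b) Q = 2.139  (c) BW = 4632 Hz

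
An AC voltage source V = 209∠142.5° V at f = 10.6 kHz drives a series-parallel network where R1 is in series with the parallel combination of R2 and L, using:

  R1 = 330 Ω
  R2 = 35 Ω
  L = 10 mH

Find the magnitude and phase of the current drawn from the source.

Step 1 — Angular frequency: ω = 2π·f = 2π·1.06e+04 = 6.66e+04 rad/s.
Step 2 — Component impedances:
  R1: Z = R = 330 Ω
  R2: Z = R = 35 Ω
  L: Z = jωL = j·6.66e+04·0.01 = 0 + j666 Ω
Step 3 — Parallel branch: R2 || L = 1/(1/R2 + 1/L) = 34.9 + j1.834 Ω.
Step 4 — Series with R1: Z_total = R1 + (R2 || L) = 364.9 + j1.834 Ω = 364.9∠0.3° Ω.
Step 5 — Source phasor: V = 209∠142.5° V = -165.8 + j127.2 V.
Step 6 — Ohm's law: I = V / Z_total = (-165.8 + j127.2) / (364.9 + j1.834) = -0.4526 + j0.3509 A.
Step 7 — Convert to polar: |I| = 0.5727 A, ∠I = 142.2°.

I = 0.5727∠142.2° A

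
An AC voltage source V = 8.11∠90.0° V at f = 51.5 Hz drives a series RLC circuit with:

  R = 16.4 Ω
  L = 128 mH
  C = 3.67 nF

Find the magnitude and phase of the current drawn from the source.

Step 1 — Angular frequency: ω = 2π·f = 2π·51.5 = 323.6 rad/s.
Step 2 — Component impedances:
  R: Z = R = 16.4 Ω
  L: Z = jωL = j·323.6·0.128 = 0 + j41.42 Ω
  C: Z = 1/(jωC) = -j/(ω·C) = 0 - j8.421e+05 Ω
Step 3 — Series combination: Z_total = R + L + C = 16.4 - j8.42e+05 Ω = 8.42e+05∠-90.0° Ω.
Step 4 — Source phasor: V = 8.11∠90.0° V = 0 + j8.11 V.
Step 5 — Ohm's law: I = V / Z_total = (0 + j8.11) / (16.4 - j8.42e+05) = -9.632e-06 + j1.876e-10 A.
Step 6 — Convert to polar: |I| = 9.632e-06 A, ∠I = 180.0°.

I = 9.632e-06∠180.0° A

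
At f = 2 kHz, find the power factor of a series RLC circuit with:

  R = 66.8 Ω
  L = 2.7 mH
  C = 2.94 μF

Step 1 — Angular frequency: ω = 2π·f = 2π·2000 = 1.257e+04 rad/s.
Step 2 — Component impedances:
  R: Z = R = 66.8 Ω
  L: Z = jωL = j·1.257e+04·0.0027 = 0 + j33.93 Ω
  C: Z = 1/(jωC) = -j/(ω·C) = 0 - j27.07 Ω
Step 3 — Series combination: Z_total = R + L + C = 66.8 + j6.862 Ω = 67.15∠5.9° Ω.
Step 4 — Power factor: PF = cos(φ) = Re(Z)/|Z| = 66.8/67.15 = 0.9948.
Step 5 — Type: Im(Z) = 6.862 ⇒ lagging (phase φ = 5.9°).

PF = 0.9948 (lagging, φ = 5.9°)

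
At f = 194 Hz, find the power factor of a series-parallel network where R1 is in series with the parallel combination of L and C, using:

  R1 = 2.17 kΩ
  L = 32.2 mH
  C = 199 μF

Step 1 — Angular frequency: ω = 2π·f = 2π·194 = 1219 rad/s.
Step 2 — Component impedances:
  R1: Z = R = 2170 Ω
  L: Z = jωL = j·1219·0.0322 = 0 + j39.25 Ω
  C: Z = 1/(jωC) = -j/(ω·C) = 0 - j4.123 Ω
Step 3 — Parallel branch: L || C = 1/(1/L + 1/C) = 0 - j4.606 Ω.
Step 4 — Series with R1: Z_total = R1 + (L || C) = 2170 - j4.606 Ω = 2170∠-0.1° Ω.
Step 5 — Power factor: PF = cos(φ) = Re(Z)/|Z| = 2170/2170 = 1.
Step 6 — Type: Im(Z) = -4.606 ⇒ leading (phase φ = -0.1°).

PF = 1 (leading, φ = -0.1°)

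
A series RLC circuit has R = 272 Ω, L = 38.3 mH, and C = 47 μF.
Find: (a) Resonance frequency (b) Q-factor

Step 1 — Resonance condition Im(Z)=0 gives ω₀ = 1/√(LC).
Step 2 — ω₀ = 1/√(0.0383·4.7e-05) = 745.3 rad/s.
Step 3 — f₀ = ω₀/(2π) = 118.6 Hz.
Step 4 — Series Q: Q = ω₀L/R = 745.3·0.0383/272 = 0.1049.

(a) f₀ = 118.6 Hz  (b) Q = 0.1049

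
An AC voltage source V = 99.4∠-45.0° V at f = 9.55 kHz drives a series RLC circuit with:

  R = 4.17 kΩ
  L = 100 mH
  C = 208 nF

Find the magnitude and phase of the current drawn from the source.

Step 1 — Angular frequency: ω = 2π·f = 2π·9550 = 6e+04 rad/s.
Step 2 — Component impedances:
  R: Z = R = 4170 Ω
  L: Z = jωL = j·6e+04·0.1 = 0 + j6000 Ω
  C: Z = 1/(jωC) = -j/(ω·C) = 0 - j80.12 Ω
Step 3 — Series combination: Z_total = R + L + C = 4170 + j5920 Ω = 7241∠54.8° Ω.
Step 4 — Source phasor: V = 99.4∠-45.0° V = 70.29 - j70.29 V.
Step 5 — Ohm's law: I = V / Z_total = (70.29 - j70.29) / (4170 + j5920) = -0.002346 - j0.01352 A.
Step 6 — Convert to polar: |I| = 0.01373 A, ∠I = -99.8°.

I = 0.01373∠-99.8° A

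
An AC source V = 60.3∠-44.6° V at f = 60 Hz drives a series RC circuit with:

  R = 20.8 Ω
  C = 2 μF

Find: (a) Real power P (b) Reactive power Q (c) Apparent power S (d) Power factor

Step 1 — Angular frequency: ω = 2π·f = 2π·60 = 377 rad/s.
Step 2 — Component impedances:
  R: Z = R = 20.8 Ω
  C: Z = 1/(jωC) = -j/(ω·C) = 0 - j1326 Ω
Step 3 — Series combination: Z_total = R + C = 20.8 - j1326 Ω = 1326∠-89.1° Ω.
Step 4 — Source phasor: V = 60.3∠-44.6° V = 42.94 - j42.34 V.
Step 5 — Current: I = V / Z = 0.03242 + j0.03186 A = 0.04546∠44.5° A.
Step 6 — Complex power: S = V·I* = 0.04298 - j2.741 VA.
Step 7 — Real power: P = Re(S) = 0.04298 W.
Step 8 — Reactive power: Q = Im(S) = -2.741 VAR.
Step 9 — Apparent power: |S| = 2.741 VA.
Step 10 — Power factor: PF = P/|S| = 0.01568 (leading).

(a) P = 0.04298 W  (b) Q = -2.741 VAR  (c) S = 2.741 VA  (d) PF = 0.01568 (leading)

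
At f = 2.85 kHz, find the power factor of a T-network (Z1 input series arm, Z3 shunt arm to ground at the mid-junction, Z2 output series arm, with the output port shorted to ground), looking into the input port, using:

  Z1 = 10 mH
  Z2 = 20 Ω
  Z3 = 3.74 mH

Step 1 — Angular frequency: ω = 2π·f = 2π·2850 = 1.791e+04 rad/s.
Step 2 — Component impedances:
  Z1: Z = jωL = j·1.791e+04·0.01 = 0 + j179.1 Ω
  Z2: Z = R = 20 Ω
  Z3: Z = jωL = j·1.791e+04·0.00374 = 0 + j66.97 Ω
Step 3 — With the output port shorted to ground, the output series arm Z2 runs from the junction to ground; the shunt arm Z3 also runs from the junction to ground. They appear in parallel: Z3 || Z2 = 18.36 + j5.484 Ω.
Step 4 — Series with input arm Z1: Z_in = Z1 + (Z3 || Z2) = 18.36 + j184.6 Ω = 185.5∠84.3° Ω.
Step 5 — Power factor: PF = cos(φ) = Re(Z)/|Z| = 18.3624/185.466 = 0.09901.
Step 6 — Type: Im(Z) = 184.6 ⇒ lagging (phase φ = 84.3°).

PF = 0.09901 (lagging, φ = 84.3°)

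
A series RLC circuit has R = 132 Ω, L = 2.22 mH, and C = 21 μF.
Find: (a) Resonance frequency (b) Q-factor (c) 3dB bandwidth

Step 1 — Resonance condition Im(Z)=0 gives ω₀ = 1/√(LC).
Step 2 — ω₀ = 1/√(0.00222·2.1e-05) = 4631 rad/s.
Step 3 — f₀ = ω₀/(2π) = 737.1 Hz.
Step 4 — Series Q: Q = ω₀L/R = 4631·0.00222/132 = 0.07789.
Step 5 — 3dB bandwidth: Δω = ω₀/Q = 5.946e+04 rad/s; BW = Δω/(2π) = 9463 Hz.

(a) f₀ = 737.1 Hz  (b) Q = 0.07789  (c) BW = 9463 Hz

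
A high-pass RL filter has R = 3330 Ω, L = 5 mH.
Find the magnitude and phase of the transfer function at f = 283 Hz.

Step 1 — Angular frequency: ω = 2π·283 = 1778 rad/s.
Step 2 — Transfer function: H(jω) = jωL/(R + jωL).
Step 3 — Numerator jωL = j·8.891; denominator R + jωL = 3330 + j8.891.
Step 4 — H = 7.128e-06 + j0.00267.
Step 5 — Magnitude: |H| = 0.00267 (-51.5 dB); phase: φ = 89.8°.

|H| = 0.00267 (-51.5 dB), φ = 89.8°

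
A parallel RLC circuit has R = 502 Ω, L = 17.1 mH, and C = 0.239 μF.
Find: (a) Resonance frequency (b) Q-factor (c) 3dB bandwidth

Step 1 — Resonance: ω₀ = 1/√(LC) = 1/√(0.0171·2.39e-07) = 1.564e+04 rad/s.
Step 2 — f₀ = ω₀/(2π) = 2490 Hz.
Step 3 — Parallel Q: Q = R/(ω₀L) = 502/(1.564e+04·0.0171) = 1.877.
Step 4 — Bandwidth: Δω = ω₀/Q = 8335 rad/s; BW = Δω/(2π) = 1327 Hz.

(a) f₀ = 2490 Hz  (b) Q = 1.877  (c) BW = 1327 Hz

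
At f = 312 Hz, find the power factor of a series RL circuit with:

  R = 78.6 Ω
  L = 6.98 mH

Step 1 — Angular frequency: ω = 2π·f = 2π·312 = 1960 rad/s.
Step 2 — Component impedances:
  R: Z = R = 78.6 Ω
  L: Z = jωL = j·1960·0.00698 = 0 + j13.68 Ω
Step 3 — Series combination: Z_total = R + L = 78.6 + j13.68 Ω = 79.78∠9.9° Ω.
Step 4 — Power factor: PF = cos(φ) = Re(Z)/|Z| = 78.6/79.78 = 0.9852.
Step 5 — Type: Im(Z) = 13.68 ⇒ lagging (phase φ = 9.9°).

PF = 0.9852 (lagging, φ = 9.9°)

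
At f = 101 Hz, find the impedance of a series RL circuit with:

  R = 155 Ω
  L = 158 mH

Step 1 — Angular frequency: ω = 2π·f = 2π·101 = 634.6 rad/s.
Step 2 — Component impedances:
  R: Z = R = 155 Ω
  L: Z = jωL = j·634.6·0.158 = 0 + j100.3 Ω
Step 3 — Series combination: Z_total = R + L = 155 + j100.3 Ω = 184.6∠32.9° Ω.

Z = 155 + j100.3 Ω = 184.6∠32.9° Ω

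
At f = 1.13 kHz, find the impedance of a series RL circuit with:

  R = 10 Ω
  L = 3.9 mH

Step 1 — Angular frequency: ω = 2π·f = 2π·1130 = 7100 rad/s.
Step 2 — Component impedances:
  R: Z = R = 10 Ω
  L: Z = jωL = j·7100·0.0039 = 0 + j27.69 Ω
Step 3 — Series combination: Z_total = R + L = 10 + j27.69 Ω = 29.44∠70.1° Ω.

Z = 10 + j27.69 Ω = 29.44∠70.1° Ω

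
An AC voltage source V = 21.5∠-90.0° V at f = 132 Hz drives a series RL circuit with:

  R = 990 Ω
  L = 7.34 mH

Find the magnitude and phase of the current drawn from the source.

Step 1 — Angular frequency: ω = 2π·f = 2π·132 = 829.4 rad/s.
Step 2 — Component impedances:
  R: Z = R = 990 Ω
  L: Z = jωL = j·829.4·0.00734 = 0 + j6.088 Ω
Step 3 — Series combination: Z_total = R + L = 990 + j6.088 Ω = 990∠0.4° Ω.
Step 4 — Source phasor: V = 21.5∠-90.0° V = 0 - j21.5 V.
Step 5 — Ohm's law: I = V / Z_total = (0 - j21.5) / (990 + j6.088) = -0.0001335 - j0.02172 A.
Step 6 — Convert to polar: |I| = 0.02172 A, ∠I = -90.4°.

I = 0.02172∠-90.4° A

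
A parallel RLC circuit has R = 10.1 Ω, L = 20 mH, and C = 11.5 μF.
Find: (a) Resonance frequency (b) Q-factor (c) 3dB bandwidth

Step 1 — Resonance: ω₀ = 1/√(LC) = 1/√(0.02·1.15e-05) = 2085 rad/s.
Step 2 — f₀ = ω₀/(2π) = 331.9 Hz.
Step 3 — Parallel Q: Q = R/(ω₀L) = 10.1/(2085·0.02) = 0.2422.
Step 4 — Bandwidth: Δω = ω₀/Q = 8610 rad/s; BW = Δω/(2π) = 1370 Hz.

(a) f₀ = 331.9 Hz  (b) Q = 0.2422  (c) BW = 1370 Hz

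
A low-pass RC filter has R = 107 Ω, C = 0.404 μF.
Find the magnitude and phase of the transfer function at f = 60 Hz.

Step 1 — Angular frequency: ω = 2π·60 = 377 rad/s.
Step 2 — Transfer function: H(jω) = 1/(1 + jωRC).
Step 3 — Denominator: 1 + jωRC = 1 + j·377·107·4.04e-07 = 1 + j0.0163.
Step 4 — H = 0.9997 - j0.01629.
Step 5 — Magnitude: |H| = 0.9999 (-0.0 dB); phase: φ = -0.9°.

|H| = 0.9999 (-0.0 dB), φ = -0.9°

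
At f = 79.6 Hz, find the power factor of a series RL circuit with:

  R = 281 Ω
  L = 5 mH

Step 1 — Angular frequency: ω = 2π·f = 2π·79.6 = 500.1 rad/s.
Step 2 — Component impedances:
  R: Z = R = 281 Ω
  L: Z = jωL = j·500.1·0.005 = 0 + j2.501 Ω
Step 3 — Series combination: Z_total = R + L = 281 + j2.501 Ω = 281∠0.5° Ω.
Step 4 — Power factor: PF = cos(φ) = Re(Z)/|Z| = 281/281 = 1.
Step 5 — Type: Im(Z) = 2.501 ⇒ lagging (phase φ = 0.5°).

PF = 1 (lagging, φ = 0.5°)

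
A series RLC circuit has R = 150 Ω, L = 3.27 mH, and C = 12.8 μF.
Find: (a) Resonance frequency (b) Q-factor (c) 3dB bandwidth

Step 1 — Resonance condition Im(Z)=0 gives ω₀ = 1/√(LC).
Step 2 — ω₀ = 1/√(0.00327·1.28e-05) = 4888 rad/s.
Step 3 — f₀ = ω₀/(2π) = 777.9 Hz.
Step 4 — Series Q: Q = ω₀L/R = 4888·0.00327/150 = 0.1066.
Step 5 — 3dB bandwidth: Δω = ω₀/Q = 4.587e+04 rad/s; BW = Δω/(2π) = 7301 Hz.

(a) f₀ = 777.9 Hz  (b) Q = 0.1066  (c) BW = 7301 Hz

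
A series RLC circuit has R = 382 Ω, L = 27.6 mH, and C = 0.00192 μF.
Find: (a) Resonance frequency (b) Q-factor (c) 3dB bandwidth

Step 1 — Resonance: ω₀ = 1/√(LC) = 1/√(0.0276·1.92e-09) = 1.374e+05 rad/s.
Step 2 — f₀ = ω₀/(2π) = 2.186e+04 Hz.
Step 3 — Series Q: Q = ω₀L/R = 1.374e+05·0.0276/382 = 9.925.
Step 4 — Bandwidth: Δω = ω₀/Q = 1.384e+04 rad/s; BW = Δω/(2π) = 2203 Hz.

(a) f₀ = 2.186e+04 Hz  (b) Q = 9.925  (c) BW = 2203 Hz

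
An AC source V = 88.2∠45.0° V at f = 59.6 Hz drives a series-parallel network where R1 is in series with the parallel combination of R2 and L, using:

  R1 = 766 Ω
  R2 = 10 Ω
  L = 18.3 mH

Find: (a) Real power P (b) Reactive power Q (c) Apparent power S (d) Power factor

Step 1 — Angular frequency: ω = 2π·f = 2π·59.6 = 374.5 rad/s.
Step 2 — Component impedances:
  R1: Z = R = 766 Ω
  R2: Z = R = 10 Ω
  L: Z = jωL = j·374.5·0.0183 = 0 + j6.853 Ω
Step 3 — Parallel branch: R2 || L = 1/(1/R2 + 1/L) = 3.196 + j4.663 Ω.
Step 4 — Series with R1: Z_total = R1 + (R2 || L) = 769.2 + j4.663 Ω = 769.2∠0.3° Ω.
Step 5 — Source phasor: V = 88.2∠45.0° V = 62.37 + j62.37 V.
Step 6 — Current: I = V / Z = 0.08157 + j0.08059 A = 0.1147∠44.7° A.
Step 7 — Complex power: S = V·I* = 10.11 + j0.06131 VA.
Step 8 — Real power: P = Re(S) = 10.11 W.
Step 9 — Reactive power: Q = Im(S) = 0.06131 VAR.
Step 10 — Apparent power: |S| = 10.11 VA.
Step 11 — Power factor: PF = P/|S| = 1 (lagging).

(a) P = 10.11 W  (b) Q = 0.06131 VAR  (c) S = 10.11 VA  (d) PF = 1 (lagging)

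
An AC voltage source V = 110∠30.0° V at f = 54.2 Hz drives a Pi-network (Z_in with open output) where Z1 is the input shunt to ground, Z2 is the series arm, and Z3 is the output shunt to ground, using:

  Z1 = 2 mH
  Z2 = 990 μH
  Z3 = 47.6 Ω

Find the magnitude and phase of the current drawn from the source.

Step 1 — Angular frequency: ω = 2π·f = 2π·54.2 = 340.5 rad/s.
Step 2 — Component impedances:
  Z1: Z = jωL = j·340.5·0.002 = 0 + j0.6811 Ω
  Z2: Z = jωL = j·340.5·0.00099 = 0 + j0.3371 Ω
  Z3: Z = R = 47.6 Ω
Step 3 — With open output, the series arm Z2 and the output shunt Z3 appear in series to ground: Z2 + Z3 = 47.6 + j0.3371 Ω.
Step 4 — Parallel with input shunt Z1: Z_in = Z1 || (Z2 + Z3) = 0.009741 + j0.6809 Ω = 0.681∠89.2° Ω.
Step 5 — Source phasor: V = 110∠30.0° V = 95.26 + j55 V.
Step 6 — Ohm's law: I = V / Z_total = (95.26 + j55) / (0.009741 + j0.6809) = 82.76 - j138.7 A.
Step 7 — Convert to polar: |I| = 161.5 A, ∠I = -59.2°.

I = 161.5∠-59.2° A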